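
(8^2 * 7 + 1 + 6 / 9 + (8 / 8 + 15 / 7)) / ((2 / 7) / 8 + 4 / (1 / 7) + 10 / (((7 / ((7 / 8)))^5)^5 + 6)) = 102639960881388471627525476 / 6354956038376008273289115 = 16.15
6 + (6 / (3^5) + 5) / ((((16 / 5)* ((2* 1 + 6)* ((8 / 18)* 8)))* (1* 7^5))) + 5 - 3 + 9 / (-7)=6.71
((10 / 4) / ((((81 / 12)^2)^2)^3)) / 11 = 41943040 / 1651040988266990331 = 0.00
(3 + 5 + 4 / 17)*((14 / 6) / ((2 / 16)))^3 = 53564.79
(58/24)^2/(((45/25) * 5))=841/1296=0.65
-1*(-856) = 856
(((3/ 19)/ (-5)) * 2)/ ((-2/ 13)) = 39/ 95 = 0.41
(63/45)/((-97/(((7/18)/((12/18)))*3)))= -49/1940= -0.03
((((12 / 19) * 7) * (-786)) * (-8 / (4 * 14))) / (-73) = -6.80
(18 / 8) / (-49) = -9 / 196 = -0.05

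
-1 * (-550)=550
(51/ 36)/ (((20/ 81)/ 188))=21573/ 20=1078.65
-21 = -21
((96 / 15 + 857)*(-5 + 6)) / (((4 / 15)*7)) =12951 / 28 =462.54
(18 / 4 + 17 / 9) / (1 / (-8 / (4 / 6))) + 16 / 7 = -74.38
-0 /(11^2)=0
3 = 3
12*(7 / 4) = 21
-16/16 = -1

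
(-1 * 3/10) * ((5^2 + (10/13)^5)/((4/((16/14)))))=-5629395/2599051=-2.17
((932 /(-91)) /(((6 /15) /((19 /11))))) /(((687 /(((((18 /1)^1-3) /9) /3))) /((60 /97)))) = -4427000 /200116917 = -0.02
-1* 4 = -4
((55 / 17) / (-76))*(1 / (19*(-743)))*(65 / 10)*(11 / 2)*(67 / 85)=105391 / 1240263152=0.00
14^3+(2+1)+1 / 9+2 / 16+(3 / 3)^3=197873 / 72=2748.24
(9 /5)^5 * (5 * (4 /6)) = 39366 /625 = 62.99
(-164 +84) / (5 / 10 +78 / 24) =-64 / 3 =-21.33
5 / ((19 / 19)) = 5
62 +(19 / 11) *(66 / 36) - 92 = -161 / 6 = -26.83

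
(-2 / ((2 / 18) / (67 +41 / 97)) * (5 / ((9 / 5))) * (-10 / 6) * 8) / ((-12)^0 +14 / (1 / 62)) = 4360000 / 84293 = 51.72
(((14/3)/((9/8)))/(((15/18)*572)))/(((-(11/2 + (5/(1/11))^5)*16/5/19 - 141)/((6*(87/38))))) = -1624/1151516578069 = -0.00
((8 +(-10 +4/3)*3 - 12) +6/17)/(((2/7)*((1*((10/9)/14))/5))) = -111132/17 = -6537.18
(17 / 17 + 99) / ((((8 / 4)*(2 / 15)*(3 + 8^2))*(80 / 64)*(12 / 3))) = 75 / 67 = 1.12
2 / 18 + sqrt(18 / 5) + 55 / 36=3.54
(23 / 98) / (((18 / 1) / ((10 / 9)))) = 115 / 7938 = 0.01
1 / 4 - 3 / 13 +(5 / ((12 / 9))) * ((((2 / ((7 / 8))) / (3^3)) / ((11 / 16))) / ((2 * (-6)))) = -2081 / 108108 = -0.02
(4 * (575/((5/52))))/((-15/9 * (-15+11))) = 3588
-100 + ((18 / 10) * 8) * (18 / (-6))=-716 / 5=-143.20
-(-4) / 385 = 4 / 385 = 0.01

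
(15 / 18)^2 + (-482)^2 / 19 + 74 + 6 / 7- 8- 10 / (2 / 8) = 58677565 / 4788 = 12255.13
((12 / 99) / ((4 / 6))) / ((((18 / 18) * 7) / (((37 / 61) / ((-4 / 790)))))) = -14615 / 4697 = -3.11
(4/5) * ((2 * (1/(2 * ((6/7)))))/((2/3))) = 1.40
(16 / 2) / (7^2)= 8 / 49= 0.16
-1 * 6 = -6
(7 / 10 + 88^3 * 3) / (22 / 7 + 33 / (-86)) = 6153694267 / 8305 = 740962.58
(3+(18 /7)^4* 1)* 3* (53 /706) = 17836461 /1695106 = 10.52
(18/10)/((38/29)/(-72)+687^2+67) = 9396/2464027825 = 0.00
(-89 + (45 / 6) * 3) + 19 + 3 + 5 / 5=-43.50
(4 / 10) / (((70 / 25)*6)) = 1 / 42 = 0.02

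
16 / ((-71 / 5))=-80 / 71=-1.13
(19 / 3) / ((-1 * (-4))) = 19 / 12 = 1.58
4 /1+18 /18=5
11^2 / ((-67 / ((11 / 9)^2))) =-14641 / 5427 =-2.70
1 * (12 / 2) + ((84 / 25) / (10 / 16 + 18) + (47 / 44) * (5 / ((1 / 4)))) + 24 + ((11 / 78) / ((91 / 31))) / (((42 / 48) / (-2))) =51.43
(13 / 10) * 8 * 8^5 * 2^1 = 3407872 / 5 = 681574.40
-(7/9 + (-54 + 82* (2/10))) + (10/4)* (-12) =307/45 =6.82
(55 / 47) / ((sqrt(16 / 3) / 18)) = 495 * sqrt(3) / 94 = 9.12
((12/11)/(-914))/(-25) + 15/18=628411/754050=0.83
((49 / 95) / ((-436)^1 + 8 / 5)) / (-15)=49 / 619020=0.00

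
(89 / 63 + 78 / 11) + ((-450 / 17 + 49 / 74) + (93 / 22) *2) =-7715615 / 871794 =-8.85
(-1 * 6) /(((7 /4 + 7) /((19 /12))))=-38 /35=-1.09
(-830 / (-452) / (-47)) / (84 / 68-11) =85 / 21244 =0.00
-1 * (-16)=16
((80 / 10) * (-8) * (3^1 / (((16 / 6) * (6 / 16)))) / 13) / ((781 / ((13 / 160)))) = -6 / 3905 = -0.00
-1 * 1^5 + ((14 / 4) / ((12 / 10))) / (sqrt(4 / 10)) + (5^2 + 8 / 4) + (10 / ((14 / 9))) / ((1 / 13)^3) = 14154.18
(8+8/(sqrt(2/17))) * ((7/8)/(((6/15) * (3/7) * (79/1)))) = 245/474+245 * sqrt(34)/948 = 2.02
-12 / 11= -1.09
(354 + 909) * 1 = 1263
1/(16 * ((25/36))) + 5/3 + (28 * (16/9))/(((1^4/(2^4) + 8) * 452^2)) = 2604269581/1482480900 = 1.76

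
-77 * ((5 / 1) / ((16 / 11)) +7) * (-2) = 12859 / 8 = 1607.38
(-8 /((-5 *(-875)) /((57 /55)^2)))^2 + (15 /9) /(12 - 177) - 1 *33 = -52035074974430924 /1576338134765625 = -33.01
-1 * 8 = -8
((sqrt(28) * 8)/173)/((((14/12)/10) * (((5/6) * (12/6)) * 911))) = 576 * sqrt(7)/1103221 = 0.00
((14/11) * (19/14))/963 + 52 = 550855/10593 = 52.00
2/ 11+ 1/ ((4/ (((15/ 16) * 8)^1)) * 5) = 49/ 88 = 0.56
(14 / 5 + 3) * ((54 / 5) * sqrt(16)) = 6264 / 25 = 250.56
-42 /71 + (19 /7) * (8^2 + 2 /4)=173433 /994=174.48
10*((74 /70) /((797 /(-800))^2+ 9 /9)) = 47360000 /8926463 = 5.31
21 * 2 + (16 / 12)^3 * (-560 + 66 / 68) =-588946 / 459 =-1283.11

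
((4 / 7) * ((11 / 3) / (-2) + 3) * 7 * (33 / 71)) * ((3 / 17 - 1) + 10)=19.90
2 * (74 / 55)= 148 / 55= 2.69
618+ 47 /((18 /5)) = 11359 /18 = 631.06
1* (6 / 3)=2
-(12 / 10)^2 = -1.44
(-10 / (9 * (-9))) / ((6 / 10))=50 / 243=0.21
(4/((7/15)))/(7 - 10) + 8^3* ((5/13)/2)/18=2140/819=2.61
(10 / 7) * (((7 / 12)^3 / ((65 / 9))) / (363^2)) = 49 / 164447712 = 0.00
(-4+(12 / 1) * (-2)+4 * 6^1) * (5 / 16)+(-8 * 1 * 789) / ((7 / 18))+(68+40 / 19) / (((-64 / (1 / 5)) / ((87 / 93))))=-5354065819 / 329840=-16232.31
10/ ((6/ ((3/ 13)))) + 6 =6.38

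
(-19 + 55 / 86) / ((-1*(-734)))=-1579 / 63124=-0.03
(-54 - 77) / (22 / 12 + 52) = -786 / 323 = -2.43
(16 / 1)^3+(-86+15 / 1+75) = 4100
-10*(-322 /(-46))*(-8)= 560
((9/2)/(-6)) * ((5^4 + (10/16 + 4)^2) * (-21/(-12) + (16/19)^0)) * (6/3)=-1365177/512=-2666.36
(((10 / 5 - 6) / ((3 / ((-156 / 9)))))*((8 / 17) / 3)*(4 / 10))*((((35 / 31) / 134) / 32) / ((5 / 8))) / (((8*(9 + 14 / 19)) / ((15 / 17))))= 6916 / 999421245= 0.00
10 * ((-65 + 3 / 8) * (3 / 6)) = -2585 / 8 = -323.12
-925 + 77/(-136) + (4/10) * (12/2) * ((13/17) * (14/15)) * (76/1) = -2704301/3400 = -795.38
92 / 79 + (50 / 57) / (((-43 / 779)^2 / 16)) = 2019055124 / 438213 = 4607.47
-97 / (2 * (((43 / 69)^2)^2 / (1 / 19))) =-2198710737 / 129914438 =-16.92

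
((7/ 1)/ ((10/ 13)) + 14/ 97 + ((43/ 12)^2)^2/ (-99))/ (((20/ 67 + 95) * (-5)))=-505575116353/ 31785776352000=-0.02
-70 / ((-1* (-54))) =-35 / 27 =-1.30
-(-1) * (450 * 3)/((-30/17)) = -765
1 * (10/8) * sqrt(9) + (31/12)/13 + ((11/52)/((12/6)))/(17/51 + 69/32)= 37202/9321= 3.99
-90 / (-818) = 45 / 409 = 0.11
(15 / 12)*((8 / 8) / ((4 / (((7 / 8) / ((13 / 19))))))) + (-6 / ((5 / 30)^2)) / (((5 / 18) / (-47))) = 304076029 / 8320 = 36547.60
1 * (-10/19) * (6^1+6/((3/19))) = -440/19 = -23.16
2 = 2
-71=-71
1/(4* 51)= 1/204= 0.00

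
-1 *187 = -187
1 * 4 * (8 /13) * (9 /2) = 144 /13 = 11.08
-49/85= -0.58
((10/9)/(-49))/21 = -10/9261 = -0.00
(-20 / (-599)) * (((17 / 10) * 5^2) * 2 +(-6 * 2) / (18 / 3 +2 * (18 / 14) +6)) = 28620 / 10183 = 2.81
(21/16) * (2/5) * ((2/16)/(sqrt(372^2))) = 7/39680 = 0.00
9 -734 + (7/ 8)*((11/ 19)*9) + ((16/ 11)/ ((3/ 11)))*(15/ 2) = -103427/ 152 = -680.44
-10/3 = -3.33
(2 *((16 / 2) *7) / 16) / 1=7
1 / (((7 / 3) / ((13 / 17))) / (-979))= -38181 / 119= -320.85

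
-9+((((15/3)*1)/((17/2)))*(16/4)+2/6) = -322/51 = -6.31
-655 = -655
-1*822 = -822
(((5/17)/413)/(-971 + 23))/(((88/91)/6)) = -65/13945712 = -0.00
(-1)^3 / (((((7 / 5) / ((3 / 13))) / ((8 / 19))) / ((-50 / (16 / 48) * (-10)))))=-180000 / 1729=-104.11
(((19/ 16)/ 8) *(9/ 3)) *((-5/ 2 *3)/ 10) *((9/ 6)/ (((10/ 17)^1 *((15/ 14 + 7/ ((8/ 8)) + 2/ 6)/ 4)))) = -183141/ 451840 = -0.41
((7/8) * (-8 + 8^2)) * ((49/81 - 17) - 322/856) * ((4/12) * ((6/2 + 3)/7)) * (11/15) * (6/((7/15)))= -6395675/2889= -2213.80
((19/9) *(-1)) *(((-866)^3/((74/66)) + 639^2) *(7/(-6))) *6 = -949492971301/111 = -8553990732.44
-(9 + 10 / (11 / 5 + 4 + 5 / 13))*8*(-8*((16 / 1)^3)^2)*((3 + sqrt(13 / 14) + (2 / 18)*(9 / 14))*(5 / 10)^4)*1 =37765513216*sqrt(182) / 749 + 1623917068288 / 749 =2848333372.53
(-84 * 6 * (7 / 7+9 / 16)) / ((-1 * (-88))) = -1575 / 176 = -8.95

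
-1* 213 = -213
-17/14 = -1.21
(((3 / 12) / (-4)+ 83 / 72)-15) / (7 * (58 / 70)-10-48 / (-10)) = -10015 / 432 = -23.18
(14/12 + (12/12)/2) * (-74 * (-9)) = 1110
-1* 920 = -920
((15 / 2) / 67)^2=225 / 17956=0.01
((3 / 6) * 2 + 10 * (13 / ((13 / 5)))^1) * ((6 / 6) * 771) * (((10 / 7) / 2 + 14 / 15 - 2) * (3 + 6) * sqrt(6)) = -4364631 * sqrt(6) / 35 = -305460.54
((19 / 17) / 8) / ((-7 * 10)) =-19 / 9520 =-0.00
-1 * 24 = -24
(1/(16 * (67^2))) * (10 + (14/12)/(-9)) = 533/3878496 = 0.00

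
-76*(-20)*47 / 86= 35720 / 43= 830.70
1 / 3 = 0.33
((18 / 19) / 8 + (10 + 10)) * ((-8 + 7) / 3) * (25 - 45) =7645 / 57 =134.12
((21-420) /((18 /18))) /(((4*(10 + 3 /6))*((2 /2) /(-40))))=380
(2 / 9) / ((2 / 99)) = 11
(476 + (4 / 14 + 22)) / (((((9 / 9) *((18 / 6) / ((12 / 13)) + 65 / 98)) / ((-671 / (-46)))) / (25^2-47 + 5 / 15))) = 56849481920 / 52923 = 1074192.35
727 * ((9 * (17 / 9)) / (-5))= -12359 / 5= -2471.80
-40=-40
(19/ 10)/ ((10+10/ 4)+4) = 19/ 165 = 0.12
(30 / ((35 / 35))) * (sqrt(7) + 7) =30 * sqrt(7) + 210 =289.37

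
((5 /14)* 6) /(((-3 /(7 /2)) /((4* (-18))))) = 180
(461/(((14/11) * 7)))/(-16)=-5071/1568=-3.23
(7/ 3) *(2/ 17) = 14/ 51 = 0.27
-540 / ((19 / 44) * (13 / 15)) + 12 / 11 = -3917436 / 2717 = -1441.82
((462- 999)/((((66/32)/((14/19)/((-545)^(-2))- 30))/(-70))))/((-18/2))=-75777430400/171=-443142867.84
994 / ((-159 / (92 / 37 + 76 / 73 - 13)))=25431490 / 429459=59.22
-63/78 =-21/26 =-0.81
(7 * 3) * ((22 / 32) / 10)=231 / 160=1.44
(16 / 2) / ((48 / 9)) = 1.50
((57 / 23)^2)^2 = 10556001 / 279841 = 37.72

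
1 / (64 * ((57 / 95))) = 5 / 192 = 0.03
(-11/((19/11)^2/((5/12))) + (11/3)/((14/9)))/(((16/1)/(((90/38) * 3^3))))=10081665/3072832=3.28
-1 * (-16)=16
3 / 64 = 0.05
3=3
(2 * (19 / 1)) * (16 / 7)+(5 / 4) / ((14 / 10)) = 351 / 4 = 87.75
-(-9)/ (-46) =-9/ 46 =-0.20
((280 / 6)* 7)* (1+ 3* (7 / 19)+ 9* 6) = 1044680 / 57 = 18327.72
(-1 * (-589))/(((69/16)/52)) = 490048/69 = 7102.14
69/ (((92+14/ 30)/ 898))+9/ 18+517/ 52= 49083501/ 72124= 680.54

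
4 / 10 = 2 / 5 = 0.40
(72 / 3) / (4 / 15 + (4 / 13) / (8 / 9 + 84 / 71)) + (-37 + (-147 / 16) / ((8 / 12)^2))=0.14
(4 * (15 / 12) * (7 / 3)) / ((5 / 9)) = 21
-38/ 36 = -19/ 18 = -1.06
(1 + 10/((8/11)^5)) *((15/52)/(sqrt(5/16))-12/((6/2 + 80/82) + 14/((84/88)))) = -303184791/9392128 + 189609 *sqrt(5)/16384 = -6.40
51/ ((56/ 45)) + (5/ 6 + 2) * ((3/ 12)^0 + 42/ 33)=87635/ 1848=47.42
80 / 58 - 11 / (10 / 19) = -5661 / 290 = -19.52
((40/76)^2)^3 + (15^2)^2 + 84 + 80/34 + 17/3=50717.04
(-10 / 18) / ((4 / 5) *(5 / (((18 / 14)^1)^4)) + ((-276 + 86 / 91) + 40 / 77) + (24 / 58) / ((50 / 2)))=2645267625 / 1300146923618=0.00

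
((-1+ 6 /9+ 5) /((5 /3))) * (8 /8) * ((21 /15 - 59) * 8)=-32256 /25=-1290.24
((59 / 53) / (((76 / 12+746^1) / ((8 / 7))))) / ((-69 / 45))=-21240 / 19258981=-0.00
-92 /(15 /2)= -12.27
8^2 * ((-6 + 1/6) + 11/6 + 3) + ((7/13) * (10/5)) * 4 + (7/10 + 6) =-6889/130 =-52.99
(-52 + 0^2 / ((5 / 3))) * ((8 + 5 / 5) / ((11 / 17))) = -7956 / 11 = -723.27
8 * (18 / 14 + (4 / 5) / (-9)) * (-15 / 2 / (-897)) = 116 / 1449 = 0.08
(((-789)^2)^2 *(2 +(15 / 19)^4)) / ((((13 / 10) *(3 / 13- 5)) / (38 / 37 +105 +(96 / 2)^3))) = -2470317083248003188868845 / 149478187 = -16526271376625695.82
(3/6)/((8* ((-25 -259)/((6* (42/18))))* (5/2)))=-7/5680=-0.00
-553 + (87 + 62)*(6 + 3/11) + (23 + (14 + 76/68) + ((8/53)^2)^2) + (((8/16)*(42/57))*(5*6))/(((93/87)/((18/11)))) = 379505017905114/869081248783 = 436.67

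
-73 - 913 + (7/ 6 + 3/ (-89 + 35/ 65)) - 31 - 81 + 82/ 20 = -1092.77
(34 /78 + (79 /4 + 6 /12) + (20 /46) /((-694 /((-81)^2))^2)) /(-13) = -25725097579 /5616357396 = -4.58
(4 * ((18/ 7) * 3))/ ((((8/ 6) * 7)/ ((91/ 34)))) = 1053/ 119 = 8.85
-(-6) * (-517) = -3102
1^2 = 1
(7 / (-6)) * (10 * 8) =-93.33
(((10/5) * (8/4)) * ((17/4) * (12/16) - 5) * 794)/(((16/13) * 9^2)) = -149669/2592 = -57.74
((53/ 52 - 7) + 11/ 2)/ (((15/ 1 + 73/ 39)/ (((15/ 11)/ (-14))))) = 1125/ 405328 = 0.00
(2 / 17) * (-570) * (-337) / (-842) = -192090 / 7157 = -26.84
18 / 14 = 9 / 7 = 1.29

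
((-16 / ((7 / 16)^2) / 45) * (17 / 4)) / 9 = -17408 / 19845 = -0.88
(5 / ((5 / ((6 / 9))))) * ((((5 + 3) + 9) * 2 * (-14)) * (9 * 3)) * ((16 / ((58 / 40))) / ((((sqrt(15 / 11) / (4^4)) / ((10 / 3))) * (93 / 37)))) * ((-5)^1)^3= 721387520000 * sqrt(165) / 2697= 3435814042.92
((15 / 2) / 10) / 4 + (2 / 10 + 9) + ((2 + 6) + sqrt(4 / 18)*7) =7*sqrt(2) / 3 + 1391 / 80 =20.69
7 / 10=0.70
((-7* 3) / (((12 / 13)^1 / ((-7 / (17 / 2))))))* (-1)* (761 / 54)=-484757 / 1836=-264.03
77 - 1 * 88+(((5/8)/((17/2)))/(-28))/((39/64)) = -11.00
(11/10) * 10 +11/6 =77/6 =12.83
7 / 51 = 0.14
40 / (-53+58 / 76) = -304 / 397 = -0.77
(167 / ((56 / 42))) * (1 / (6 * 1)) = 167 / 8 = 20.88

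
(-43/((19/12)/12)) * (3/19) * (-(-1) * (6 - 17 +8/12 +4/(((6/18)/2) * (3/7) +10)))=8674992/16967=511.29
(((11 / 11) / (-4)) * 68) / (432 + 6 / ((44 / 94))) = -187 / 4893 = -0.04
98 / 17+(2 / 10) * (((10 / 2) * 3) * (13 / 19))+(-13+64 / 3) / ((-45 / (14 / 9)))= 590965 / 78489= 7.53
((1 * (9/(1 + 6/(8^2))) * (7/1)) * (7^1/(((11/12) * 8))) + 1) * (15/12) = 3079/44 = 69.98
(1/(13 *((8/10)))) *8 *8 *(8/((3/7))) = 4480/39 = 114.87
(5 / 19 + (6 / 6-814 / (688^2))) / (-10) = -0.13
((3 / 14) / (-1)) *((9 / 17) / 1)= -27 / 238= -0.11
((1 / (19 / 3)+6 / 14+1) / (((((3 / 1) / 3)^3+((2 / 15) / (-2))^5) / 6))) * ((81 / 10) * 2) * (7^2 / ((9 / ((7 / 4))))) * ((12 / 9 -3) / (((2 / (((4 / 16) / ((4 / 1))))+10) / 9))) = -4326159375 / 8244632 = -524.72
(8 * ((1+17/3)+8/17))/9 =2912/459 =6.34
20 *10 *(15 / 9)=1000 / 3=333.33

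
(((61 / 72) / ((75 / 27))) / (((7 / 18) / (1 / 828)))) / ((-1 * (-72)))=61 / 4636800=0.00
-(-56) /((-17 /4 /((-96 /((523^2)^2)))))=21504 /1271907935297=0.00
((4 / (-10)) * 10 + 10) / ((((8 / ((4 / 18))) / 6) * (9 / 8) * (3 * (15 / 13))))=104 / 405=0.26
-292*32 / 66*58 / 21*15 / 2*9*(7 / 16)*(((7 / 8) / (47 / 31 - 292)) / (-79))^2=-299062239 / 17814116180080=-0.00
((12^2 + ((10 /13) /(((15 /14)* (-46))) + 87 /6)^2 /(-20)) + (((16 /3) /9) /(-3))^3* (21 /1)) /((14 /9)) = 33789637228601 /394168293792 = 85.72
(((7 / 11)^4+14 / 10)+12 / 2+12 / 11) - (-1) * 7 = 1146017 / 73205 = 15.65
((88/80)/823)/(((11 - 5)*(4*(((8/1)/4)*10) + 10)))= 11/4444200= 0.00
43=43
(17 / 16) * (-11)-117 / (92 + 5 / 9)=-172619 / 13328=-12.95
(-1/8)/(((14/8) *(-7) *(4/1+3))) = 1/686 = 0.00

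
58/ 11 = 5.27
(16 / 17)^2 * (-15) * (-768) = 2949120 / 289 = 10204.57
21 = 21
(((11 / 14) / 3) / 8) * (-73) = -803 / 336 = -2.39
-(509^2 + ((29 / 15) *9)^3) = -33043628 / 125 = -264349.02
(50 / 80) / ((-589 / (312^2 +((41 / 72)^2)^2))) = -13080057321125 / 126629609472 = -103.29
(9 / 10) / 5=9 / 50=0.18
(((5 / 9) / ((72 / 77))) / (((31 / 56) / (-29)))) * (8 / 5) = -125048 / 2511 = -49.80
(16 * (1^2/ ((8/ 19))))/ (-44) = -19/ 22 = -0.86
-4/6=-2/3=-0.67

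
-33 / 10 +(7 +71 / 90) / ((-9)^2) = -11678 / 3645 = -3.20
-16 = -16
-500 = -500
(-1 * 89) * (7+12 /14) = -4895 /7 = -699.29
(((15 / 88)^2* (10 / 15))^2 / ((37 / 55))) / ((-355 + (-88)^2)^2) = 3125 / 305920485522432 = 0.00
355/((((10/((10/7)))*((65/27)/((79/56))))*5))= 151443/25480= 5.94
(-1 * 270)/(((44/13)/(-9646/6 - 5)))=1415115/11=128646.82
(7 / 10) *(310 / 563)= 217 / 563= 0.39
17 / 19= 0.89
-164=-164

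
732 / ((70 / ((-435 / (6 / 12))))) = -63684 / 7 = -9097.71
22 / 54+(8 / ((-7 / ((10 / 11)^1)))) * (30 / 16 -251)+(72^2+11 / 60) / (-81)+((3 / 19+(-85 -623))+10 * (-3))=-3858024853 / 7110180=-542.61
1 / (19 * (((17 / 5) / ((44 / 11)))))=20 / 323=0.06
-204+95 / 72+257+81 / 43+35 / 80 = 350719 / 6192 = 56.64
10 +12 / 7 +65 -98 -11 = -226 / 7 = -32.29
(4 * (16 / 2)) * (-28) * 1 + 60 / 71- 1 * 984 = -133420 / 71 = -1879.15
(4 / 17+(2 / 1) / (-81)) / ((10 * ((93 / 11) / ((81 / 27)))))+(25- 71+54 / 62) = -1926104 / 42687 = -45.12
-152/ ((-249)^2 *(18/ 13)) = -988/ 558009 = -0.00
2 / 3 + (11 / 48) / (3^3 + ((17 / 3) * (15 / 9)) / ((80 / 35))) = 9065 / 13449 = 0.67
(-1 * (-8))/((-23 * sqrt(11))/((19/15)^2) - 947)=-493655948/58289229407 + 7472700 * sqrt(11)/58289229407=-0.01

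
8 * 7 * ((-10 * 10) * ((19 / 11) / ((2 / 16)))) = -851200 / 11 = -77381.82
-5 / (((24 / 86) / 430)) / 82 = -46225 / 492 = -93.95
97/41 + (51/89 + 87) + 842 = 3400645/3649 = 931.94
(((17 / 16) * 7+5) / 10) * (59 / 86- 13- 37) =-61.33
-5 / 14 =-0.36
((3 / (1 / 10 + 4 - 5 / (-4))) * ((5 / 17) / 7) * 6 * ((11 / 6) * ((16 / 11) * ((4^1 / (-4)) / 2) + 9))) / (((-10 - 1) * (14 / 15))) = -29250 / 140063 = -0.21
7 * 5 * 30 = 1050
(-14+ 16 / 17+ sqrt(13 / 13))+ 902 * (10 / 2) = 4497.94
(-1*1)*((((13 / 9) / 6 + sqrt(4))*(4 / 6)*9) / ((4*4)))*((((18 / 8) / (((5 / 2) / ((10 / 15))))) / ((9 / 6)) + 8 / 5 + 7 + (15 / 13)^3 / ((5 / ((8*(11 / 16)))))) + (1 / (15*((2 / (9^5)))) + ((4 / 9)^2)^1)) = -213087195563 / 128129040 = -1663.07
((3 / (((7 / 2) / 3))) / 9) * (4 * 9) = 72 / 7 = 10.29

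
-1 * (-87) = 87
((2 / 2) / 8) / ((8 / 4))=1 / 16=0.06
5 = 5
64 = 64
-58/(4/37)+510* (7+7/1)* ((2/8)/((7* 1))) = -563/2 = -281.50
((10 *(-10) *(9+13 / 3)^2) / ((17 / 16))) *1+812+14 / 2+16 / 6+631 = -2337742 / 153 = -15279.36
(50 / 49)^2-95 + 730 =1527135 / 2401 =636.04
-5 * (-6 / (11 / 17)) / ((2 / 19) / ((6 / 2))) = 14535 / 11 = 1321.36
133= 133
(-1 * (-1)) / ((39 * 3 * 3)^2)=1 / 123201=0.00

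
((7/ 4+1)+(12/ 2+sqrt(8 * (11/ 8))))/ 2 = sqrt(11)/ 2+35/ 8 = 6.03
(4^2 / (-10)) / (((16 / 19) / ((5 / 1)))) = -19 / 2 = -9.50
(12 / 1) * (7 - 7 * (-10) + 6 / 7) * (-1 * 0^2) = 0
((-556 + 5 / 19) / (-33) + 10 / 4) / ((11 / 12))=48506 / 2299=21.10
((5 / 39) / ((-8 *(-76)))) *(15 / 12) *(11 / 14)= 275 / 1327872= 0.00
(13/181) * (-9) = -117/181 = -0.65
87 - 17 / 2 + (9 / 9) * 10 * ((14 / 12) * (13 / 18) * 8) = 7879 / 54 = 145.91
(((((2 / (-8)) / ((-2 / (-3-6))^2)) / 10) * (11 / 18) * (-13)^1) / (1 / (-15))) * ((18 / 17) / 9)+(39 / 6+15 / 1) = 7835 / 544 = 14.40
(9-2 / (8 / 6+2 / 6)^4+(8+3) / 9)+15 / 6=140209 / 11250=12.46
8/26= 4/13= 0.31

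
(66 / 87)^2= 484 / 841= 0.58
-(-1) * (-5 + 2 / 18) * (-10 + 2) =352 / 9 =39.11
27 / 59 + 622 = 36725 / 59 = 622.46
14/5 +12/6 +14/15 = 86/15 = 5.73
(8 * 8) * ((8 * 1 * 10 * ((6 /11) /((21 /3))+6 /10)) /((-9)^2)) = 29696 /693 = 42.85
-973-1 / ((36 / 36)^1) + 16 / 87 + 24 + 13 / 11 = -907843 / 957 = -948.63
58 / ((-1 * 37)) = -58 / 37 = -1.57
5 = 5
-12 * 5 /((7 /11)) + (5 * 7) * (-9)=-2865 /7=-409.29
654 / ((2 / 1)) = 327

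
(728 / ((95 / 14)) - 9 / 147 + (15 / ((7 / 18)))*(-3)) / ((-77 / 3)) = 118581 / 358435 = 0.33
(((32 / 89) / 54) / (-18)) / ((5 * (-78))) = 4 / 4217265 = 0.00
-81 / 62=-1.31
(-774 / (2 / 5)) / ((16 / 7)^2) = -94815 / 256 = -370.37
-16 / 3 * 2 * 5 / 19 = -160 / 57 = -2.81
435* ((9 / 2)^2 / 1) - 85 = 34895 / 4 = 8723.75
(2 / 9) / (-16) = -1 / 72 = -0.01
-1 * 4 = -4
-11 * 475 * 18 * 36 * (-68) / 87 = 76744800 / 29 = 2646372.41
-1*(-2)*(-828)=-1656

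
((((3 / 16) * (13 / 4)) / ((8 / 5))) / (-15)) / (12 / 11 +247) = -143 / 1397248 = -0.00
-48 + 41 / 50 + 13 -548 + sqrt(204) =-29109 / 50 + 2 * sqrt(51) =-567.90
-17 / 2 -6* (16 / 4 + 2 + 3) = -125 / 2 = -62.50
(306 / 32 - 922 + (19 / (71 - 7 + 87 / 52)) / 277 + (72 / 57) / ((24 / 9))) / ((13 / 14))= -1835773981881 / 1869207080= -982.11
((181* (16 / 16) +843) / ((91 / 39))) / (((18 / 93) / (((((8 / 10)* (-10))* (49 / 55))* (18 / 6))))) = -2666496 / 55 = -48481.75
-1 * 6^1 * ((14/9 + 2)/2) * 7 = -224/3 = -74.67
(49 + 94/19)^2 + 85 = 1081310/361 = 2995.32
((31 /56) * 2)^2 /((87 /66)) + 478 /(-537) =242723 /6104616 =0.04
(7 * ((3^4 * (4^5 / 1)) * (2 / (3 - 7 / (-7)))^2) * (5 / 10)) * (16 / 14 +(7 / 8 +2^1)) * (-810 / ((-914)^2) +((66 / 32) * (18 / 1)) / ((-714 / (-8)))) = 3007541404800 / 24853031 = 121013.06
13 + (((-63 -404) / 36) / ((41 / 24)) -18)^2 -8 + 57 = 717.03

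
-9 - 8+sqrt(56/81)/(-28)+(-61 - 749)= -827 - sqrt(14)/126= -827.03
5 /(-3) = -5 /3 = -1.67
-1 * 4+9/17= -59/17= -3.47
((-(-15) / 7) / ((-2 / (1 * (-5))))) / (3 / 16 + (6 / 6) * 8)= 600 / 917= 0.65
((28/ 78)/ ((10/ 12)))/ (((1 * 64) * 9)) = 7/ 9360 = 0.00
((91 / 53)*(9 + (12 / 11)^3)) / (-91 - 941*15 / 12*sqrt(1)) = -4989348 / 357582467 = -0.01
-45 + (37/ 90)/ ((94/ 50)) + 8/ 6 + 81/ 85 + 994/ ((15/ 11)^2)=58972919/ 119850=492.06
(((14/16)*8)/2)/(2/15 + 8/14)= 735/148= 4.97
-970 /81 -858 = -70468 /81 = -869.98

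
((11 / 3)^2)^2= 14641 / 81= 180.75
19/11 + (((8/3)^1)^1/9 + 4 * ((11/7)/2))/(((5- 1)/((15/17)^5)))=478228837/218657978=2.19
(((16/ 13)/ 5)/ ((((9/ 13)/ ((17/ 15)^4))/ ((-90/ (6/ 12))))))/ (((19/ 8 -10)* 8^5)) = 83521/ 197640000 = 0.00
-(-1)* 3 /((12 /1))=1 /4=0.25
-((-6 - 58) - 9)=73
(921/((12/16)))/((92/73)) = 22411/23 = 974.39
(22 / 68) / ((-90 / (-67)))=737 / 3060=0.24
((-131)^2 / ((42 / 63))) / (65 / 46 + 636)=1184109 / 29321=40.38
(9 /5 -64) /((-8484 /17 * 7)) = 5287 /296940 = 0.02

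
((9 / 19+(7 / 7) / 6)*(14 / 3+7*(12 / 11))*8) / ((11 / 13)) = 1541176 / 20691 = 74.49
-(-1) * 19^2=361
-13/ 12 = -1.08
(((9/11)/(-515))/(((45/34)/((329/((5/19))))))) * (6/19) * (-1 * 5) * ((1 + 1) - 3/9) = 22372/5665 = 3.95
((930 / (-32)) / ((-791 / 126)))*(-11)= -46035 / 904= -50.92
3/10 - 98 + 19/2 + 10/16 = -3503/40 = -87.58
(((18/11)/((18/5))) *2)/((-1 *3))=-10/33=-0.30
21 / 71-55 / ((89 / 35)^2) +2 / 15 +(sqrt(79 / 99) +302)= 294.82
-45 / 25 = -9 / 5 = -1.80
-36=-36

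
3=3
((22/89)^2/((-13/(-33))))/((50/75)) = 23958/102973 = 0.23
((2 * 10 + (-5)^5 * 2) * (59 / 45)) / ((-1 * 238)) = 5251 / 153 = 34.32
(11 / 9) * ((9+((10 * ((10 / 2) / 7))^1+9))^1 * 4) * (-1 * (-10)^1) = 77440 / 63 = 1229.21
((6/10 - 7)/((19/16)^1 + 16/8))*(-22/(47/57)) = 214016/3995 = 53.57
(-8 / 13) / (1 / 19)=-152 / 13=-11.69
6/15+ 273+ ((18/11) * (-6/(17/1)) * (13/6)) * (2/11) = 2809579/10285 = 273.17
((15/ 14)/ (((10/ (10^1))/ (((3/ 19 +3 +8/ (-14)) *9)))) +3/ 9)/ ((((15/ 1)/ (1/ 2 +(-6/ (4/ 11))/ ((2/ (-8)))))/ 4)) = 141182/ 315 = 448.20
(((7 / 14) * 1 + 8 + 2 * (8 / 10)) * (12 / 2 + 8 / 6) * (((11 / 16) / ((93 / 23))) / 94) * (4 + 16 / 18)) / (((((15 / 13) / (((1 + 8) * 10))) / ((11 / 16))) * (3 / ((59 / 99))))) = 2371497271 / 339888960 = 6.98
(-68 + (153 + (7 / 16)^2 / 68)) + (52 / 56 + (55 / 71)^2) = 53154210855 / 614276096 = 86.53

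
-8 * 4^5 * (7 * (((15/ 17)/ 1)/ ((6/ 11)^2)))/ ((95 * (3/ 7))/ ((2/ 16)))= -1517824/ 2907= -522.13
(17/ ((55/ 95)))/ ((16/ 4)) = 323/ 44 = 7.34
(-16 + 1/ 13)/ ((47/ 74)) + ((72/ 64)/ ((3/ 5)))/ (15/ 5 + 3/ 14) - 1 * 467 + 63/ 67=-240978145/ 491244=-490.55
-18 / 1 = -18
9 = 9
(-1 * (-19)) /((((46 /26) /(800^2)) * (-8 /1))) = -19760000 /23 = -859130.43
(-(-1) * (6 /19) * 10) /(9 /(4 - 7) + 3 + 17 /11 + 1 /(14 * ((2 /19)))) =3696 /2603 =1.42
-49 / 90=-0.54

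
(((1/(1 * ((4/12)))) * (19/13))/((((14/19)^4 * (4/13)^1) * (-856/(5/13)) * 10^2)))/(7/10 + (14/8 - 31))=7428297/976394578432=0.00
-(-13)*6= 78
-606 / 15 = -202 / 5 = -40.40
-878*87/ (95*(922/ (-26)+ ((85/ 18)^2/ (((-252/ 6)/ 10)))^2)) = 45971188387488/ 415769651845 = 110.57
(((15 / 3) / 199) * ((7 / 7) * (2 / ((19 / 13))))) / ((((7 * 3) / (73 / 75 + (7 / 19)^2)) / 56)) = 6245824 / 61422345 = 0.10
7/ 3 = 2.33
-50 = -50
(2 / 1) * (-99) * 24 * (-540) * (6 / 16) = 962280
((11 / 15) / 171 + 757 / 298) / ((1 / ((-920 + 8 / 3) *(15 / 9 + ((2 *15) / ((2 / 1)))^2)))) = -363976338688 / 687933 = -529086.90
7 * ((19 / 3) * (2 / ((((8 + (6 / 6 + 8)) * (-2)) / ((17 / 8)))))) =-133 / 24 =-5.54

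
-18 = -18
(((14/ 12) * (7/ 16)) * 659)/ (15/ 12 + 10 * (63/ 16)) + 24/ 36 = 8.95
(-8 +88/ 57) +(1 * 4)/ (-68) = -6313/ 969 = -6.51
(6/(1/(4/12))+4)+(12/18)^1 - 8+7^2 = 143/3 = 47.67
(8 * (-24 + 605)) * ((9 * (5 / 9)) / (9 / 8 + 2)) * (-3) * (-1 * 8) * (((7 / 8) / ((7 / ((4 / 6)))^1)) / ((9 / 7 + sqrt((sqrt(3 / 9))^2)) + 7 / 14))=15617280 / 1679-14576128 * sqrt(3) / 8395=6294.20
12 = 12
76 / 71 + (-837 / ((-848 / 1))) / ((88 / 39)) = 1.51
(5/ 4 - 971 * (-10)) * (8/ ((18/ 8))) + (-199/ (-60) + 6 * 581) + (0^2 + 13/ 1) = 6845617/ 180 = 38031.21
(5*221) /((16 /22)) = 12155 /8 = 1519.38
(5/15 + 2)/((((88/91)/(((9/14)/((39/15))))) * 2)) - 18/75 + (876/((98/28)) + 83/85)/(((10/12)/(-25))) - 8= -7901969353/1047200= -7545.81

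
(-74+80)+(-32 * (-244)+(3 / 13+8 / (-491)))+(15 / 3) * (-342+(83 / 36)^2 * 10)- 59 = 26103431567 / 4136184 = 6310.99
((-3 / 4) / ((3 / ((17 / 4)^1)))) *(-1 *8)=8.50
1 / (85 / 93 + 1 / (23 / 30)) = 0.45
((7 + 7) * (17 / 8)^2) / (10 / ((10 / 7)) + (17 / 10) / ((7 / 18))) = 70805 / 12736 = 5.56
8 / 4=2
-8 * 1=-8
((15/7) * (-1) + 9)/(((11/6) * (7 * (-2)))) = -144/539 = -0.27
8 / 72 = 1 / 9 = 0.11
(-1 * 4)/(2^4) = -1/4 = -0.25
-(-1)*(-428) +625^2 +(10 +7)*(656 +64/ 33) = 13245605/ 33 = 401381.97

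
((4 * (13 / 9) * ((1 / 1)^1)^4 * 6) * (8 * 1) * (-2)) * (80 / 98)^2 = -2662400 / 7203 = -369.62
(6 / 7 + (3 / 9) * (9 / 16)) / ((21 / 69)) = 2691 / 784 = 3.43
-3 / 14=-0.21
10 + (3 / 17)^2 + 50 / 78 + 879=889.67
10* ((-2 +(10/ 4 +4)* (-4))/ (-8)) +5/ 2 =75/ 2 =37.50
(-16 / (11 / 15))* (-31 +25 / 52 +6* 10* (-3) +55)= 485220 / 143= 3393.15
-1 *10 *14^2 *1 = -1960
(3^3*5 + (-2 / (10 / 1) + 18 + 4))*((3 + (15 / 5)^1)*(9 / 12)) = 3528 / 5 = 705.60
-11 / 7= -1.57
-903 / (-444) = 301 / 148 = 2.03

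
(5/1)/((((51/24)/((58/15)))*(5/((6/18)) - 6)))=464/459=1.01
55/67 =0.82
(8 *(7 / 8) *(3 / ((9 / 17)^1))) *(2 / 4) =119 / 6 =19.83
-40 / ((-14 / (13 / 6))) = 130 / 21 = 6.19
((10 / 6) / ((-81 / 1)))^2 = 25 / 59049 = 0.00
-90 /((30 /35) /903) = -94815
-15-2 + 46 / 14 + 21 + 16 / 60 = 793 / 105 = 7.55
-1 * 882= -882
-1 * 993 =-993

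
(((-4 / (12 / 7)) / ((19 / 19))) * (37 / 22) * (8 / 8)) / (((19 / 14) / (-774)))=467754 / 209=2238.06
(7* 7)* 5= 245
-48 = -48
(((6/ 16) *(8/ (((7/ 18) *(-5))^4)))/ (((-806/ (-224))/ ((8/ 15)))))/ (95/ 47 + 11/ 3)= 947303424/ 173218215625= 0.01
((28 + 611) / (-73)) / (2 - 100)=639 / 7154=0.09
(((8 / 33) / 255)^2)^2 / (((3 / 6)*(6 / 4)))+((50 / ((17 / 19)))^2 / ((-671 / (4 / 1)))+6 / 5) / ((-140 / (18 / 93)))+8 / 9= 181795056261547937833 / 199125695098493769375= 0.91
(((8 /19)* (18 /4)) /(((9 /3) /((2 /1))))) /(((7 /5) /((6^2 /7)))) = 4320 /931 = 4.64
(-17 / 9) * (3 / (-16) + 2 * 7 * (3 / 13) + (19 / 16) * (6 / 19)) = -1343 / 208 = -6.46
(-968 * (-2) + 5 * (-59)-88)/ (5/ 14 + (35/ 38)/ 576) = 237944448/ 54965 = 4329.02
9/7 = 1.29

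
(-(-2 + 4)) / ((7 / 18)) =-36 / 7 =-5.14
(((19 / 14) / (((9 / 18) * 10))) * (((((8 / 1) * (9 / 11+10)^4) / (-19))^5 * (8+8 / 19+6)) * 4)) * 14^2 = -19576544700067164410468.13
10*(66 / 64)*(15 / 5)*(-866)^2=92807055 / 4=23201763.75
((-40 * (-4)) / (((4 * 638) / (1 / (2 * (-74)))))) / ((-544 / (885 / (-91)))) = -4425 / 584295712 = -0.00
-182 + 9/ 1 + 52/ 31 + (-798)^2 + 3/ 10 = 197356223/ 310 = 636632.98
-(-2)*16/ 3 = 32/ 3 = 10.67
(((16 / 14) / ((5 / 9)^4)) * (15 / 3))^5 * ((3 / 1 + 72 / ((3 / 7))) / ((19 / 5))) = 3585441435861396986560512 / 102581787109375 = 34952027420.21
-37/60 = -0.62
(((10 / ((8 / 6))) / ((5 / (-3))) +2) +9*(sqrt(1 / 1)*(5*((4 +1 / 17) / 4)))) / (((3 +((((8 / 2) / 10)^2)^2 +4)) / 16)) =7337500 / 74647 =98.30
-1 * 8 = -8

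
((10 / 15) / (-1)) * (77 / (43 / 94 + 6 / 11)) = -159236 / 3111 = -51.18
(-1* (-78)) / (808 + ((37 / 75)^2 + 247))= 219375 / 2967872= 0.07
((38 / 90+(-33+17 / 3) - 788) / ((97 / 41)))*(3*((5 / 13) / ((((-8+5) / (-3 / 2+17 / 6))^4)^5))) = -1653127826989121536 / 45992448431612361654183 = -0.00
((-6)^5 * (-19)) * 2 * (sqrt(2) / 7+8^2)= 295488 * sqrt(2) / 7+18911232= 18970929.59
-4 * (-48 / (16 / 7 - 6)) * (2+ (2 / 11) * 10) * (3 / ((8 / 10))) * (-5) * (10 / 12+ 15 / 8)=110250 / 11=10022.73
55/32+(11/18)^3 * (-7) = 2827/23328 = 0.12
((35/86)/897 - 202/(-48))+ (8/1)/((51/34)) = 2944393/308568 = 9.54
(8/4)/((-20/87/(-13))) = 1131/10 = 113.10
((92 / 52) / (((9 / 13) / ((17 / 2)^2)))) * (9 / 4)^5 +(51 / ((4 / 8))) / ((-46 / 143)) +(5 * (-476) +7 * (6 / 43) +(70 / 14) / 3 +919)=107817071953 / 12152832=8871.77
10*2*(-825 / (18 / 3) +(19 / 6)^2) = -22945 / 9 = -2549.44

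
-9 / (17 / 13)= -117 / 17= -6.88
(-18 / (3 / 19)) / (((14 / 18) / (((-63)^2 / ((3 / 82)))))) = -15900948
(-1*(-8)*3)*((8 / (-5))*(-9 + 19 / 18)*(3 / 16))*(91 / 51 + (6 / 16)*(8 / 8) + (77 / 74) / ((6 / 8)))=2552121 / 12580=202.87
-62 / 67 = -0.93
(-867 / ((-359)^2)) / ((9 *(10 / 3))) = -289 / 1288810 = -0.00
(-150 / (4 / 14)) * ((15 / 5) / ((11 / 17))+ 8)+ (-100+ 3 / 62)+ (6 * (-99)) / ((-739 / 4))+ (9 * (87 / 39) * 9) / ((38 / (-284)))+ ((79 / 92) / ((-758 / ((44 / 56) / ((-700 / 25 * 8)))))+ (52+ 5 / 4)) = -8028.01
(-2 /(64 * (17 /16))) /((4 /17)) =-1 /8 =-0.12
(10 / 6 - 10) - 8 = -49 / 3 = -16.33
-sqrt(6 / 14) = -sqrt(21) / 7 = -0.65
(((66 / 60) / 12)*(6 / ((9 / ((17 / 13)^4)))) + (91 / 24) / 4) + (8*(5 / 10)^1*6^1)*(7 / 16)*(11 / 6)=838046533 / 41127840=20.38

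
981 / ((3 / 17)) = 5559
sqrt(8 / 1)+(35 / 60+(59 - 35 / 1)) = 2*sqrt(2)+295 / 12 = 27.41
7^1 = 7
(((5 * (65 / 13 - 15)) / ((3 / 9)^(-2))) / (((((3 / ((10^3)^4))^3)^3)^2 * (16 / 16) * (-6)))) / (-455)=-5000000000000000000000000000000000000000000000000000000000000000000000000000000000000000000000000000000000000000000000000000000000000000000000000000000000000000000000000000000000000000000000000000000000000000000000000 / 951892141473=-5252695953832310097659812000000000000000000000000000000000000000000000000000000000000000000000000000000000000000000000000000000000000000000000000000000000000000000000000000000000000000000000000000000000000.00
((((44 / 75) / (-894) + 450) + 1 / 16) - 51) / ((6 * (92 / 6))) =214056773 / 49348800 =4.34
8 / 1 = 8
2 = 2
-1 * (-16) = 16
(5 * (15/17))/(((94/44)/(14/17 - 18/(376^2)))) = 816320175/480077552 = 1.70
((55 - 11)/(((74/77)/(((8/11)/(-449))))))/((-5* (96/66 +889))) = 13552/813621675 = 0.00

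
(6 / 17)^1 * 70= 420 / 17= 24.71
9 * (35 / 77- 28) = -2727 / 11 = -247.91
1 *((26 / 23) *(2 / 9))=52 / 207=0.25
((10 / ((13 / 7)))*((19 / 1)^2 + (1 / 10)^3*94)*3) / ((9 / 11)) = 13902119 / 1950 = 7129.29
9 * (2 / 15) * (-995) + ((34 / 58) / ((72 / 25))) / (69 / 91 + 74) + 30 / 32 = -33894026537 / 28409328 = -1193.06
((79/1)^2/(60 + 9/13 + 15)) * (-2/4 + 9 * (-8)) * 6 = -11764285/328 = -35866.72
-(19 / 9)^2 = -361 / 81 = -4.46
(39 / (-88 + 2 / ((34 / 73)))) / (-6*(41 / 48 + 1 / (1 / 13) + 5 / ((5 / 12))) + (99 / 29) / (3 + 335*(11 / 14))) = 573272232 / 190852639045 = 0.00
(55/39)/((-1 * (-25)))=11/195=0.06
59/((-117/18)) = -118/13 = -9.08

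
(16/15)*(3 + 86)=1424/15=94.93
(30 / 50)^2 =9 / 25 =0.36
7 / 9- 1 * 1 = -0.22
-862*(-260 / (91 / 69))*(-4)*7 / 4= -1189560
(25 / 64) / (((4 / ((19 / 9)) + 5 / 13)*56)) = 6175 / 2017792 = 0.00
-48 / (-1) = 48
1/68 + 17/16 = 1.08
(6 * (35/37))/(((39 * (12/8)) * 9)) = 140/12987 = 0.01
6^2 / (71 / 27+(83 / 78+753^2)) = 25272 / 398042911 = 0.00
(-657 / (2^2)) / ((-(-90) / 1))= -73 / 40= -1.82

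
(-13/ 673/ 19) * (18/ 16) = -117/ 102296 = -0.00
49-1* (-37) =86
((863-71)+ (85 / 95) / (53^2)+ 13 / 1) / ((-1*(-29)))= 42963672 / 1547759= 27.76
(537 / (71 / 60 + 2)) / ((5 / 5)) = 32220 / 191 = 168.69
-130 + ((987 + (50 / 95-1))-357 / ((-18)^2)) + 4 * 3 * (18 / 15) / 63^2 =430057919 / 502740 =855.43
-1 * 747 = -747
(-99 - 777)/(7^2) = -876/49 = -17.88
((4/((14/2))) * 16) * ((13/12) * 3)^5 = 371293/112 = 3315.12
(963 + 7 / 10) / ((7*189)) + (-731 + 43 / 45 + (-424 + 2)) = -15231911 / 13230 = -1151.32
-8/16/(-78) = 0.01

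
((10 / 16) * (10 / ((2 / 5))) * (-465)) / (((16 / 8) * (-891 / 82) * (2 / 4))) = 668.67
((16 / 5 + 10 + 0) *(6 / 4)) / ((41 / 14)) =1386 / 205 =6.76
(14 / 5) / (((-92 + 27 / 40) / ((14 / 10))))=-784 / 18265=-0.04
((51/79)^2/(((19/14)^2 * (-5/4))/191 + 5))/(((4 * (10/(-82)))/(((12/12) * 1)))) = -3992212476/23307482575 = -0.17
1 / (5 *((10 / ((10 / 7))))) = 1 / 35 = 0.03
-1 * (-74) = 74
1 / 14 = 0.07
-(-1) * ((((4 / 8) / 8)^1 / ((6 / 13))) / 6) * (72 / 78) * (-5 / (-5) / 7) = 1 / 336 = 0.00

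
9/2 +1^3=11/2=5.50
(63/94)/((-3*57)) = -7/1786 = -0.00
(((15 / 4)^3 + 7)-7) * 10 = 16875 / 32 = 527.34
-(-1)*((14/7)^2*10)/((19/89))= 3560/19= 187.37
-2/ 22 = -1/ 11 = -0.09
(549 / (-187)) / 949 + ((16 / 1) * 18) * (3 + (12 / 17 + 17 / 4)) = 23918787 / 10439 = 2291.29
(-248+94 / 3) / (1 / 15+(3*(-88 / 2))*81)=3250 / 160379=0.02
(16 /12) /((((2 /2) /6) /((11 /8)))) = 11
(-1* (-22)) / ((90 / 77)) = 847 / 45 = 18.82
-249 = -249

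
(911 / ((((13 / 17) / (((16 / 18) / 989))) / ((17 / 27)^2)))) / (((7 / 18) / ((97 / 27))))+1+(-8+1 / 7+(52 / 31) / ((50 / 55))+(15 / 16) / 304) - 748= -1000430351298955567 / 1335531822992640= -749.09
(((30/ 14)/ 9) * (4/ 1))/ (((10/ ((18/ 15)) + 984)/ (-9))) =-180/ 20839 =-0.01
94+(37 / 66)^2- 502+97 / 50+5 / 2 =-43913459 / 108900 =-403.25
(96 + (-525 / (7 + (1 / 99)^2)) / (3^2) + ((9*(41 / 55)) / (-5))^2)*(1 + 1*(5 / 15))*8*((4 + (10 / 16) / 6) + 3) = 4796724144551 / 707520000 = 6779.63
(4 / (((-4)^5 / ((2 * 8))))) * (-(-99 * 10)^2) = 245025 / 4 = 61256.25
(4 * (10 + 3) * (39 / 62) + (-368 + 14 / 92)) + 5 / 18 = -2148799 / 6417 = -334.86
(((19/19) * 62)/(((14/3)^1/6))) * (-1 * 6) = -3348/7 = -478.29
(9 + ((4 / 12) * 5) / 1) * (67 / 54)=1072 / 81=13.23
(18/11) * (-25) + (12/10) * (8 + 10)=-1062/55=-19.31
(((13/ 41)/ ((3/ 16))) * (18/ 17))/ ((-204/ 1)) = -104/ 11849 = -0.01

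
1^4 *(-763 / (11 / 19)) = -14497 / 11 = -1317.91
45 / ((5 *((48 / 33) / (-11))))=-1089 / 16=-68.06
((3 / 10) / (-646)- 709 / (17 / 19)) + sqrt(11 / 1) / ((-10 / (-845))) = -5118983 / 6460 + 169 * sqrt(11) / 2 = -512.16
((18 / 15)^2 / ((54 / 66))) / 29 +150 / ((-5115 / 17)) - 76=-18897346 / 247225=-76.44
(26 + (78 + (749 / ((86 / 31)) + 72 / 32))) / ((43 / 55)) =3559215 / 7396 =481.24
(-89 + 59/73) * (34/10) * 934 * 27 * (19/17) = -3084716196/365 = -8451277.25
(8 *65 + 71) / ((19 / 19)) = 591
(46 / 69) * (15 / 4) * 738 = 1845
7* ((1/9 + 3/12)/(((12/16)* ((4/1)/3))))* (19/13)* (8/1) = 266/9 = 29.56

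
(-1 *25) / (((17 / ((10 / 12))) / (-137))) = 17125 / 102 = 167.89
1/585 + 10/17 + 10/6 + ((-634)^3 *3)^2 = 5812766052695441708522/9945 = 584491307460577346.26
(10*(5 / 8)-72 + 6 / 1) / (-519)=239 / 2076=0.12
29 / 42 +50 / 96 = 407 / 336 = 1.21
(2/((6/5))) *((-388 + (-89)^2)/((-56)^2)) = 4.00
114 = 114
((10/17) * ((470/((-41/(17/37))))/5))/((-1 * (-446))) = -470/338291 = -0.00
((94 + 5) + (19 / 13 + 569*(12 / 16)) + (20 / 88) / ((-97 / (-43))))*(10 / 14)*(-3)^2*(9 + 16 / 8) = 1316582775 / 35308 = 37288.51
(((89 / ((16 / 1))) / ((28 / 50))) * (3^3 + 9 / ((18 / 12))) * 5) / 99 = 16.56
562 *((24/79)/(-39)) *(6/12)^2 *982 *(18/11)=-19867824/11297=-1758.68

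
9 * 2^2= 36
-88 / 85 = -1.04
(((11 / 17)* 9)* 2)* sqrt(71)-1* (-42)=42 + 198* sqrt(71) / 17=140.14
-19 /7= -2.71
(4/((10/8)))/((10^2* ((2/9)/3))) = 54/125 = 0.43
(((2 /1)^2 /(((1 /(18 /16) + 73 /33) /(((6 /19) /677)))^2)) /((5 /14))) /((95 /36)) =711317376 /7407214135203475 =0.00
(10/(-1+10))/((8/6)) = 5/6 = 0.83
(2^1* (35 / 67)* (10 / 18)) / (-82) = -175 / 24723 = -0.01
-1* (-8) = 8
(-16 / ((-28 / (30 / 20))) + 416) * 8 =23344 / 7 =3334.86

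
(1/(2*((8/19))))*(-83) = -1577/16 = -98.56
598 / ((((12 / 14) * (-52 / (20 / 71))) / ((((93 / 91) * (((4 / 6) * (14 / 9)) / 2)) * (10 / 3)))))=-499100 / 74763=-6.68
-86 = -86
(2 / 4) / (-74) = -1 / 148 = -0.01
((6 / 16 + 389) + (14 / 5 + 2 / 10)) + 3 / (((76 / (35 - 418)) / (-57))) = 10033 / 8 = 1254.12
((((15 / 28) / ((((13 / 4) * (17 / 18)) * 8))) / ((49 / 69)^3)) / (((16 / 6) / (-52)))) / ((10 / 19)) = -505575351 / 224003696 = -2.26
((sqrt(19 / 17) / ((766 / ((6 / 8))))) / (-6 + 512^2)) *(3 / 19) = 9 *sqrt(323) / 259430638736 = 0.00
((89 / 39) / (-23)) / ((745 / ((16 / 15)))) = -1424 / 10023975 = -0.00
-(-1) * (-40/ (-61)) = 0.66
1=1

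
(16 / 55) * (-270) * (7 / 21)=-26.18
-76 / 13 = -5.85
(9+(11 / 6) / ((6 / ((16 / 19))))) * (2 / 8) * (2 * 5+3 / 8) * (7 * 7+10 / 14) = 1193.70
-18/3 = -6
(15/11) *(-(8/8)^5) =-15/11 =-1.36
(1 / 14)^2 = 1 / 196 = 0.01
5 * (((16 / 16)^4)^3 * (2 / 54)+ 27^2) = 98420 / 27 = 3645.19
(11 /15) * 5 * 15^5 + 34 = 2784409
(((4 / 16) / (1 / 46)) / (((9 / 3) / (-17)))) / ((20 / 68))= -6647 / 30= -221.57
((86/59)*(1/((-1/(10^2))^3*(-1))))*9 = 774000000/59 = 13118644.07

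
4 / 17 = 0.24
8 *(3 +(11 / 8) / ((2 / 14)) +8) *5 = 825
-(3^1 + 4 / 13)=-43 / 13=-3.31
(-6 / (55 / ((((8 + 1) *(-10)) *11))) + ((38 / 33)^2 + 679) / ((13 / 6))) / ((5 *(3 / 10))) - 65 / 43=170340367 / 608751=279.82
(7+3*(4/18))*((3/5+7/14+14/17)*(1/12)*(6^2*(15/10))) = 22563/340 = 66.36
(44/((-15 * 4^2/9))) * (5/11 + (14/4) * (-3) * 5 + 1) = 3369/40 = 84.22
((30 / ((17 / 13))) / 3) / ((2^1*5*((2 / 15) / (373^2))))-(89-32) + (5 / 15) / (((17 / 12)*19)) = 515436131 / 646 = 797888.75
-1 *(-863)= 863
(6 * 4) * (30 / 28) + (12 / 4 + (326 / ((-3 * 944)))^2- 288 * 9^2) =-327014422337 / 14035392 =-23299.27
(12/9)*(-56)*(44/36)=-2464/27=-91.26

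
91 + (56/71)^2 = 461867/5041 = 91.62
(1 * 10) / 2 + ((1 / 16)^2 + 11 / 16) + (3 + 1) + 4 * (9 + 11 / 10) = 64117 / 1280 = 50.09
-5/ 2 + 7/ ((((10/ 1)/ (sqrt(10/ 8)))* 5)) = -5/ 2 + 7* sqrt(5)/ 100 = -2.34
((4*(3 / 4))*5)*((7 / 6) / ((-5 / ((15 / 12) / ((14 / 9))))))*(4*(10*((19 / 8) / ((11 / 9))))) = -38475 / 176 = -218.61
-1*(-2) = 2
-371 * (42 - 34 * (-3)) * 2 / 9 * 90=-1068480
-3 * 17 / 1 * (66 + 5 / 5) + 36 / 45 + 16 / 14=-3415.06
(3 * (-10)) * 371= -11130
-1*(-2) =2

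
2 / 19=0.11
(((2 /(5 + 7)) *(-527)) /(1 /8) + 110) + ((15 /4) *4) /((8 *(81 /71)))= -127661 /216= -591.02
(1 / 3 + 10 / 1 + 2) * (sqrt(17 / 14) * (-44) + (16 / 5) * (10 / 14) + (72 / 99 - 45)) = -814 * sqrt(238) / 21 - 119621 / 231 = -1115.83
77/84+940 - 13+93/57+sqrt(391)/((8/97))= 97 * sqrt(391)/8+211937/228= 1169.30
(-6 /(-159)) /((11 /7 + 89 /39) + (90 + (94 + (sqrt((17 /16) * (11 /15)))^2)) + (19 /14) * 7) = 43680 /229342501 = 0.00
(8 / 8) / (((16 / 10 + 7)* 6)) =5 / 258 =0.02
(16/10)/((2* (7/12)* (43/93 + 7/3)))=1116/2275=0.49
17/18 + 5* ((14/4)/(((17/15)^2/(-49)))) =-1733981/2601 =-666.66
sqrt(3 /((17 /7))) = sqrt(357) /17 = 1.11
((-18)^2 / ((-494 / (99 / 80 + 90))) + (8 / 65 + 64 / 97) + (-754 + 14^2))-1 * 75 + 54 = -638.06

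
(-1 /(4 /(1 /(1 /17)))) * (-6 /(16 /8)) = 51 /4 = 12.75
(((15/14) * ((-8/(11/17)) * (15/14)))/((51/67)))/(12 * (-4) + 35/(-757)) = 7607850/19603969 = 0.39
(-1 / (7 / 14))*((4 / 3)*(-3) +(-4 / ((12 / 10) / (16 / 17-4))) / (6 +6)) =964 / 153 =6.30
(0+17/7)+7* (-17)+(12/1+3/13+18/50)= -236556/2275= -103.98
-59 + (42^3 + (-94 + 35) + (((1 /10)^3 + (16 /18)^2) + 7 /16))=11983339037 /162000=73971.23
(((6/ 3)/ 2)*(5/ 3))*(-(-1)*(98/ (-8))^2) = 12005/ 48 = 250.10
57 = 57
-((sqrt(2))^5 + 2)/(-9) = 2/9 + 4 * sqrt(2)/9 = 0.85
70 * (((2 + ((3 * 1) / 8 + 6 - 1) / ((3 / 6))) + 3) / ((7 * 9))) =35 / 2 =17.50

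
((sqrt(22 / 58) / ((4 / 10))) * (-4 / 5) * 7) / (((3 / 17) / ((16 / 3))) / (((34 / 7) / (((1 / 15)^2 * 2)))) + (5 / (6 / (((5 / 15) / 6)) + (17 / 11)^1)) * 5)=-390034400 * sqrt(319) / 184430923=-37.77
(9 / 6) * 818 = 1227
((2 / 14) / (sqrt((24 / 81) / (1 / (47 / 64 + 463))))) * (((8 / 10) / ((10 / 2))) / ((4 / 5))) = 6 * sqrt(19786) / 346255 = 0.00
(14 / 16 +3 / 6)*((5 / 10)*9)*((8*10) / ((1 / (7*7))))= 24255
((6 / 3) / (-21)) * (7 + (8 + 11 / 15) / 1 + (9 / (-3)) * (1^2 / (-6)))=-487 / 315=-1.55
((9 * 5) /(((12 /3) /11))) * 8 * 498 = 493020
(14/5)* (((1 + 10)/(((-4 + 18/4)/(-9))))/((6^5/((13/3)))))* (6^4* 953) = -1907906/5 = -381581.20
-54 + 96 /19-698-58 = -15294 /19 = -804.95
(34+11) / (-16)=-45 / 16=-2.81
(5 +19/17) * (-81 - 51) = -13728/17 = -807.53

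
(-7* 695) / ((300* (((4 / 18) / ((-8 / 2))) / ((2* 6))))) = 17514 / 5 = 3502.80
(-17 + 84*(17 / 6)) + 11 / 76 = 16807 / 76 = 221.14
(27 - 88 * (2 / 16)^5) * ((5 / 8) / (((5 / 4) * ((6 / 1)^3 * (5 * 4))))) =110581 / 35389440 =0.00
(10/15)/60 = 1/90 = 0.01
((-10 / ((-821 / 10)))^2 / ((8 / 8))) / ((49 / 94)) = 940000 / 33028009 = 0.03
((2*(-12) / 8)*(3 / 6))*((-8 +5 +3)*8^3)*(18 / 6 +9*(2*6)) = 0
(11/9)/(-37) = -11/333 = -0.03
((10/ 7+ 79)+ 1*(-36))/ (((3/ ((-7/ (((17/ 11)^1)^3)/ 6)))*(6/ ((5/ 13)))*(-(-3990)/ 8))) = -413941/ 688060737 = -0.00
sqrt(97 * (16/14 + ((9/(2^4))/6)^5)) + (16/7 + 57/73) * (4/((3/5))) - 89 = -105097/1533 + sqrt(364537659206)/57344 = -58.03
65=65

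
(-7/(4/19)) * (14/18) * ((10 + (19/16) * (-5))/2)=-60515/1152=-52.53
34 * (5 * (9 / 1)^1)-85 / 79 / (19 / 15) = 2295255 / 1501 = 1529.15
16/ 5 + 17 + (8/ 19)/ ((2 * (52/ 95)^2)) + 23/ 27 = 1985317/ 91260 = 21.75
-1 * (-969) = 969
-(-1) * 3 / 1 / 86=3 / 86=0.03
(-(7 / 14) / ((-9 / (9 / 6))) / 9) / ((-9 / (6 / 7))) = -1 / 1134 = -0.00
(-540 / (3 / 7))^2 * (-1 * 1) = -1587600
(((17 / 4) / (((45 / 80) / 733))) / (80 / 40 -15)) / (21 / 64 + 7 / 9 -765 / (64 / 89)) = 99688 / 248677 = 0.40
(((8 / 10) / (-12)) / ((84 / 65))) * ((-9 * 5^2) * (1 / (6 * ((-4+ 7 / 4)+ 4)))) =325 / 294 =1.11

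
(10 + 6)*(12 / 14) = 96 / 7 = 13.71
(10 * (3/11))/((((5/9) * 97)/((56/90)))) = 168/5335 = 0.03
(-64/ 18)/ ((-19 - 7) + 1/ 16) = 512/ 3735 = 0.14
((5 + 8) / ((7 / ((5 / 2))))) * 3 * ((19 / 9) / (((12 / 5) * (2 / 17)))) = 104975 / 1008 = 104.14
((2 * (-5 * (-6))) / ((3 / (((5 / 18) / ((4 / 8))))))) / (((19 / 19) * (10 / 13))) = 130 / 9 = 14.44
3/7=0.43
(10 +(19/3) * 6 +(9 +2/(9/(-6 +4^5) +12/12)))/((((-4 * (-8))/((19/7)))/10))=5754625/115024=50.03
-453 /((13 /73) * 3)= -11023 /13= -847.92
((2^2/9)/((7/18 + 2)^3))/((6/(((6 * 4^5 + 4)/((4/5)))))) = 3319920/79507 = 41.76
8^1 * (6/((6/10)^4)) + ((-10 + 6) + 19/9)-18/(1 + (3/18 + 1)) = 126421/351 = 360.17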